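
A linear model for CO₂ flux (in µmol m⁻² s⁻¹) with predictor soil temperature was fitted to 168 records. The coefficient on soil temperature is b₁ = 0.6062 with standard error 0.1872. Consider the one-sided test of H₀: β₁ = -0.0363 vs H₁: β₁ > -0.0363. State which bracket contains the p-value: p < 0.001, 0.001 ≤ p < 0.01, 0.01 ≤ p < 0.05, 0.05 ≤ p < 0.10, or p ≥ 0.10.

p < 0.001

t = (0.6062 − (-0.0363)) / 0.1872 = 3.432.
df = n − 2 = 168 − 2 = 166.
One-sided p = P(T_{166} > t) ≈ 0.0004.
So p < 0.001.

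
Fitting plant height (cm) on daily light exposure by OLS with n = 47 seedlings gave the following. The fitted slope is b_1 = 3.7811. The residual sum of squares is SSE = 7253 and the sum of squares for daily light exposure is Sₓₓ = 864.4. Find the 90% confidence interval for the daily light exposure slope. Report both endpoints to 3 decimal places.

MSE = SSE/(n − 2) = 7253/45 = 161.178.
SE(b_1) = √(MSE/Sₓₓ) = √(161.178/864.4) = 0.431812.
df = n − 2 = 45.
t* = t_{0.05, 45} = 1.679427.
Margin = t* × SE = 1.679427 × 0.431812 = 0.72520.
CI: 3.7811 ± 0.72520 → (3.056, 4.506).
With 90% confidence, each one-unit increase in daily light exposure is associated with a change of between 3.056 and 4.506 cm in plant height.

(3.056, 4.506)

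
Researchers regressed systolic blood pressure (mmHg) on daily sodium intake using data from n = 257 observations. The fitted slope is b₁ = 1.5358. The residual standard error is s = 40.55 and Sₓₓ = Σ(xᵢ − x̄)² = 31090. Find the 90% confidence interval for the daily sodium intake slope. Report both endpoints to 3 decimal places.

SE(b₁) = s/√Sₓₓ = 40.55/√31090 = 0.229975.
df = n − 2 = 255.
t* = t_{0.05, 255} = 1.650851.
Margin = t* × SE = 1.650851 × 0.229975 = 0.37965.
CI: 1.5358 ± 0.37965 → (1.156, 1.915).
With 90% confidence, each one-unit increase in daily sodium intake is associated with a change of between 1.156 and 1.915 mmHg in systolic blood pressure.

(1.156, 1.915)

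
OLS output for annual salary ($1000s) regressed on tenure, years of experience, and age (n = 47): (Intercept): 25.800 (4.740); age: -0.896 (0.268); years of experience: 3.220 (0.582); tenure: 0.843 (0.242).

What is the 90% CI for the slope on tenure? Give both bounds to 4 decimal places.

Read off: b = 0.843, SE = 0.242 for tenure.
df = n − k − 1 = 47 − 3 − 1 = 43.
t* = t_{0.05, 43} = 1.681071.
Margin = t* × SE = 1.681071 × 0.242 = 0.406819.
CI: 0.843 ± 0.406819 → (0.4362, 1.2498).

(0.4362, 1.2498)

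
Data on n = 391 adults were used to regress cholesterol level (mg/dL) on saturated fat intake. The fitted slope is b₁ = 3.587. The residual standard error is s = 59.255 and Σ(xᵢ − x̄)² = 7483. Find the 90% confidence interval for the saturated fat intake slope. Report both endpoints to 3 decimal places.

(2.458, 4.716)

SE(b₁) = s/√Sₓₓ = 59.255/√7483 = 0.684995.
df = n − 2 = 389.
t* = t_{0.05, 389} = 1.64878.
Margin = t* × SE = 1.64878 × 0.684995 = 1.12941.
CI: 3.587 ± 1.12941 → (2.458, 4.716).
With 90% confidence, each one-unit increase in saturated fat intake is associated with a change of between 2.458 and 4.716 mg/dL in cholesterol level.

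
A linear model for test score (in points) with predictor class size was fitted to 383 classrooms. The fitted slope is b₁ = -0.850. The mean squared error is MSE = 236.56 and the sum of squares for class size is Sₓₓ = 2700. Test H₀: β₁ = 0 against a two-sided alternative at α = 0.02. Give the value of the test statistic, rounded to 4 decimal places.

SE(b₁) = √(MSE/Sₓₓ) = √(236.56/2700) = 0.295998.
t = -0.850 / 0.295998 = -2.8716.
df = n − 2 = 381.
Two-sided p ≈ 0.0043, which is < 0.02, so reject H₀.
There is evidence that class size is associated with test score.

t = -2.8716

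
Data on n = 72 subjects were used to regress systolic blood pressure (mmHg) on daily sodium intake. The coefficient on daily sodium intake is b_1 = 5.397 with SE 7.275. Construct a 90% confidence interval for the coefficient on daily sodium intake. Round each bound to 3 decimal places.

(-6.730, 17.524)

df = n − 2 = 72 − 2 = 70.
t* = t_{0.05, 70} = 1.666914.
Margin = t* × SE = 1.666914 × 7.275 = 12.12680.
CI: 5.397 ± 12.12680 → (-6.730, 17.524).
With 90% confidence, each one-unit increase in daily sodium intake is associated with a change of between -6.730 and 17.524 mmHg in systolic blood pressure.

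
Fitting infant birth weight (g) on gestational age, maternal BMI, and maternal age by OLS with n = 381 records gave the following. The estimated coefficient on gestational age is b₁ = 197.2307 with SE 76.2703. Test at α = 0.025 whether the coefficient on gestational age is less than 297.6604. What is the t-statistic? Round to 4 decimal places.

t = -1.3168

H₀: β₁ = 297.6604 vs H₁: β₁ < 297.6604.
t = (b₁ − β₁⁰)/SE = (197.2307 − 297.6604) / 76.2703 = -1.3168.
df = n − k − 1 = 381 − 3 − 1 = 377.
One-sided p ≈ 0.0944, which is ≥ 0.025, so fail to reject H₀.
The data do not give significant evidence that the true slope on gestational age is below 297.6604 g per unit, holding the other predictors fixed.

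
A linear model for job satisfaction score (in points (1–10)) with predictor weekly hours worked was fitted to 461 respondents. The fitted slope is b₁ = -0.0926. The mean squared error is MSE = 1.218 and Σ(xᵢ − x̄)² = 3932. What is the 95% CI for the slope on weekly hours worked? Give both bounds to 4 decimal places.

SE(b₁) = √(MSE/Sₓₓ) = √(1.218/3932) = 0.0176002.
df = n − 2 = 459.
t* = t_{0.025, 459} = 1.965146.
Margin = t* × SE = 1.965146 × 0.0176002 = 0.034587.
CI: -0.0926 ± 0.034587 → (-0.1272, -0.0580).
With 95% confidence, each one-unit increase in weekly hours worked is associated with a change of between -0.1272 and -0.0580 points (1–10) in job satisfaction score.

(-0.1272, -0.0580)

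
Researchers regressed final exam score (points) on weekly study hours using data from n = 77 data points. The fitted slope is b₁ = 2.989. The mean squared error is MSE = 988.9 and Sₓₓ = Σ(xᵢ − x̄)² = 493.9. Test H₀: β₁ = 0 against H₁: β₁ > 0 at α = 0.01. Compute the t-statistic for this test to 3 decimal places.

t = 2.112

SE(b₁) = √(MSE/Sₓₓ) = √(988.9/493.9) = 1.415.
t = 2.989 / 1.415 = 2.112.
df = n − 2 = 75.
One-sided p ≈ 0.0190, which is ≥ 0.01, so fail to reject H₀.
The data do not give significant evidence that the true slope on weekly study hours is positive.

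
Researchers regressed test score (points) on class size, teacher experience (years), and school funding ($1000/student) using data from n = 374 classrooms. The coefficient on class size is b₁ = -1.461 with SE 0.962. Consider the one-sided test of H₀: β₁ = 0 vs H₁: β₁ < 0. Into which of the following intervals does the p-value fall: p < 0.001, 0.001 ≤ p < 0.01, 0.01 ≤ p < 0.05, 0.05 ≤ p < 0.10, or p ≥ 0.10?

0.05 ≤ p < 0.10

t = -1.461 / 0.962 = -1.519.
df = n − k − 1 = 374 − 3 − 1 = 370.
One-sided p = P(T_{370} < t) ≈ 0.0648.
So 0.05 ≤ p < 0.10.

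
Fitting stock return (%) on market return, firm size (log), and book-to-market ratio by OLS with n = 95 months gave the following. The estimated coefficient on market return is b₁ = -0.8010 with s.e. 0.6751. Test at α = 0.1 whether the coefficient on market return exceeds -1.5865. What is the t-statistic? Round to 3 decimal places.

H₀: β₁ = -1.5865 vs H₁: β₁ > -1.5865.
t = (b₁ − β₁⁰)/SE = (-0.8010 − (-1.5865)) / 0.6751 = 1.164.
df = n − k − 1 = 95 − 3 − 1 = 91.
One-sided p ≈ 0.1238, which is ≥ 0.1, so fail to reject H₀.
The data do not give significant evidence that the true slope on market return exceeds -1.5865 % per unit, holding the other predictors fixed.

t = 1.164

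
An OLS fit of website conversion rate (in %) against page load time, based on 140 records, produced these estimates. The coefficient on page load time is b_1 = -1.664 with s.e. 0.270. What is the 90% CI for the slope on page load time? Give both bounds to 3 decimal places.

(-2.111, -1.217)

df = n − 2 = 140 − 2 = 138.
t* = t_{0.05, 138} = 1.65597.
Margin = t* × SE = 1.65597 × 0.270 = 0.44711.
CI: -1.664 ± 0.44711 → (-2.111, -1.217).
With 90% confidence, each one-unit increase in page load time is associated with a change of between -2.111 and -1.217 % in website conversion rate.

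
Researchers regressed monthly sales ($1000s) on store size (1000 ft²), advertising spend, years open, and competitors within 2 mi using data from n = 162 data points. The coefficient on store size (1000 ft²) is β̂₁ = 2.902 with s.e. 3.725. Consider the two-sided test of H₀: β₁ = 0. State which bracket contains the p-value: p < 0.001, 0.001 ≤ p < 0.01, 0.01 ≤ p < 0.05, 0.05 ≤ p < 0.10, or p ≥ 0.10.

p ≥ 0.10

t = 2.902 / 3.725 = 0.779.
df = n − k − 1 = 162 − 4 − 1 = 157.
Two-sided p = 2·P(T_{157} > |t|) ≈ 0.4371.
So p ≥ 0.10.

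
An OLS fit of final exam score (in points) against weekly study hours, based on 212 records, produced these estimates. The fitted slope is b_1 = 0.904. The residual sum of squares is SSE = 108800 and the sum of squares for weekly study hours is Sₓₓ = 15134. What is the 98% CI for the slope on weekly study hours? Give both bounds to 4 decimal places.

MSE = SSE/(n − 2) = 108800/210 = 518.095.
SE(b_1) = √(MSE/Sₓₓ) = √(518.095/15134) = 0.185024.
df = n − 2 = 210.
t* = t_{0.01, 210} = 2.344236.
Margin = t* × SE = 2.344236 × 0.185024 = 0.433740.
CI: 0.904 ± 0.433740 → (0.4703, 1.3377).
With 98% confidence, each one-unit increase in weekly study hours is associated with a change of between 0.4703 and 1.3377 points in final exam score.

(0.4703, 1.3377)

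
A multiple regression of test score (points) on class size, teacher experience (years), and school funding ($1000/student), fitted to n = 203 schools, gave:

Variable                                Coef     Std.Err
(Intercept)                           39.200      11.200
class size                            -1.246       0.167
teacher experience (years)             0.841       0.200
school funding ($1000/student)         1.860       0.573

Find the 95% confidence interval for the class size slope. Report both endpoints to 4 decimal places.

(-1.5753, -0.9167)

Read off: b = -1.246, SE = 0.167 for class size.
df = n − k − 1 = 203 − 3 − 1 = 199.
t* = t_{0.025, 199} = 1.971957.
Margin = t* × SE = 1.971957 × 0.167 = 0.329317.
CI: -1.246 ± 0.329317 → (-1.5753, -0.9167).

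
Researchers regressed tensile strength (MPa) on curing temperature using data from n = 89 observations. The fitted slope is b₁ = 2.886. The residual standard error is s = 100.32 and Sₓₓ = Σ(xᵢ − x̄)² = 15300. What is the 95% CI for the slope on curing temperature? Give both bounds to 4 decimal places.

SE(b₁) = s/√Sₓₓ = 100.32/√15300 = 0.811039.
df = n − 2 = 87.
t* = t_{0.025, 87} = 1.987608.
Margin = t* × SE = 1.987608 × 0.811039 = 1.612028.
CI: 2.886 ± 1.612028 → (1.2740, 4.4980).
With 95% confidence, each one-unit increase in curing temperature is associated with a change of between 1.2740 and 4.4980 MPa in tensile strength.

(1.2740, 4.4980)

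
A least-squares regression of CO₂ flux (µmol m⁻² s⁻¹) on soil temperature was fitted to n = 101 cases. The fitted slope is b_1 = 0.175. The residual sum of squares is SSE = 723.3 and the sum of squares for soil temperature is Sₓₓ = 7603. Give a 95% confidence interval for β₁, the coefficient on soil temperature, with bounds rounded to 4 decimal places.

(0.1135, 0.2365)

MSE = SSE/(n − 2) = 723.3/99 = 7.30606.
SE(b_1) = √(MSE/Sₓₓ) = √(7.30606/7603) = 0.0309991.
df = n − 2 = 99.
t* = t_{0.025, 99} = 1.984217.
Margin = t* × SE = 1.984217 × 0.0309991 = 0.061509.
CI: 0.175 ± 0.061509 → (0.1135, 0.2365).
With 95% confidence, each one-unit increase in soil temperature is associated with a change of between 0.1135 and 0.2365 µmol m⁻² s⁻¹ in CO₂ flux.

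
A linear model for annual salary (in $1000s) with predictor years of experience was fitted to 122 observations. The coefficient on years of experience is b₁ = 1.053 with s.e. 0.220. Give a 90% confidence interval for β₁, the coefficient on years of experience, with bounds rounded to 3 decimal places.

df = n − 2 = 122 − 2 = 120.
t* = t_{0.05, 120} = 1.657651.
Margin = t* × SE = 1.657651 × 0.220 = 0.36468.
CI: 1.053 ± 0.36468 → (0.688, 1.418).
With 90% confidence, each one-unit increase in years of experience is associated with a change of between 0.688 and 1.418 $1000s in annual salary.

(0.688, 1.418)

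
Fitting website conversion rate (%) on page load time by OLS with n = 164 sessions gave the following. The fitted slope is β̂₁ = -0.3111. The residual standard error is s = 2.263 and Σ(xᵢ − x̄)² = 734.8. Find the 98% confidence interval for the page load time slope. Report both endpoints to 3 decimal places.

(-0.507, -0.115)

SE(β̂₁) = s/√Sₓₓ = 2.263/√734.8 = 0.0834834.
df = n − 2 = 162.
t* = t_{0.01, 162} = 2.349586.
Margin = t* × SE = 2.349586 × 0.0834834 = 0.19615.
CI: -0.3111 ± 0.19615 → (-0.507, -0.115).
With 98% confidence, each one-unit increase in page load time is associated with a change of between -0.507 and -0.115 % in website conversion rate.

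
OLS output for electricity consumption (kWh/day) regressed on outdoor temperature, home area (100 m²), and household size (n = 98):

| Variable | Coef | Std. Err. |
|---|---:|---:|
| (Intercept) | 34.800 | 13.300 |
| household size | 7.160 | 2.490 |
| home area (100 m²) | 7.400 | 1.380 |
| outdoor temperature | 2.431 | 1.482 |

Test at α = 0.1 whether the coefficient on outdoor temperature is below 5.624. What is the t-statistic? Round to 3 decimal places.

t = -2.155

Read off: b = 2.431, SE = 1.482 for outdoor temperature.
H₀: β₁ = 5.624 vs H₁: β₁ < 5.624.
t = (2.431 − 5.624) / 1.482 = -2.155.
df = n − k − 1 = 98 − 3 − 1 = 94.
One-sided p ≈ 0.0169, which is < 0.1, so reject H₀.
There is evidence that the true slope on outdoor temperature is below 5.624 kWh/day per unit, holding the other predictors fixed.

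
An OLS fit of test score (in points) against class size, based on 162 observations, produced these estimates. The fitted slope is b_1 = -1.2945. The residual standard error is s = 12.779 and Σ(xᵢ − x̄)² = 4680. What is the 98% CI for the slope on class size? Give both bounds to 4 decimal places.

SE(b_1) = s/√Sₓₓ = 12.779/√4680 = 0.186799.
df = n − 2 = 160.
t* = t_{0.01, 160} = 2.34988.
Margin = t* × SE = 2.34988 × 0.186799 = 0.438955.
CI: -1.2945 ± 0.438955 → (-1.7335, -0.8555).
With 98% confidence, each one-unit increase in class size is associated with a change of between -1.7335 and -0.8555 points in test score.

(-1.7335, -0.8555)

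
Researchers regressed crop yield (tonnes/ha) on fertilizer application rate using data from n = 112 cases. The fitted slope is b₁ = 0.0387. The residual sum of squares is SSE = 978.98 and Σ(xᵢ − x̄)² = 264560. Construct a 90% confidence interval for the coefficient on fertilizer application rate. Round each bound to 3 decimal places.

MSE = SSE/(n − 2) = 978.98/110 = 8.89982.
SE(b₁) = √(MSE/Sₓₓ) = √(8.89982/264560) = 0.00580001.
df = n − 2 = 110.
t* = t_{0.05, 110} = 1.658824.
Margin = t* × SE = 1.658824 × 0.00580001 = 0.00962.
CI: 0.0387 ± 0.00962 → (0.029, 0.048).
With 90% confidence, each one-unit increase in fertilizer application rate is associated with a change of between 0.029 and 0.048 tonnes/ha in crop yield.

(0.029, 0.048)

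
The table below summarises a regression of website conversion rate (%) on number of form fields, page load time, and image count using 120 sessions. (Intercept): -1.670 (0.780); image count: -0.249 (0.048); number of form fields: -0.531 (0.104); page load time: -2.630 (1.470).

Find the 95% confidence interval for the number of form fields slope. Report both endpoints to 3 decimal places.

Read off: b = -0.531, SE = 0.104 for number of form fields.
df = n − k − 1 = 120 − 3 − 1 = 116.
t* = t_{0.025, 116} = 1.980626.
Margin = t* × SE = 1.980626 × 0.104 = 0.20599.
CI: -0.531 ± 0.20599 → (-0.737, -0.325).

(-0.737, -0.325)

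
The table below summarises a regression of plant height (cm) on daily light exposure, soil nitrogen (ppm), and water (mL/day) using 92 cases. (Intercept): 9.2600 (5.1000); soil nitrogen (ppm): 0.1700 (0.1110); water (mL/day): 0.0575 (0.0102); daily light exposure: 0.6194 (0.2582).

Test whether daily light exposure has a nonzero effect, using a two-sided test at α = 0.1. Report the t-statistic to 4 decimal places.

Read off: b = 0.6194, SE = 0.2582 for daily light exposure.
H₀: β₁ = 0 vs H₁: β₁ ≠ 0.
t = 0.6194 / 0.2582 = 2.3989.
df = n − k − 1 = 92 − 3 − 1 = 88.
Two-sided p ≈ 0.0186, which is < 0.1, so reject H₀.
There is evidence that daily light exposure is associated with plant height, holding the other predictors fixed.

t = 2.3989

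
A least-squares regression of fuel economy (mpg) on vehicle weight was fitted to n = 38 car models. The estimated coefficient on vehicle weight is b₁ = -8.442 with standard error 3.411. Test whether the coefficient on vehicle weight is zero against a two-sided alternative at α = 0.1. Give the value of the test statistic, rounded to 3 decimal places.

t = -2.475

H₀: β₁ = 0 vs H₁: β₁ ≠ 0.
t = (b₁ − β₁⁰)/SE = -8.442 / 3.411 = -2.475.
df = n − 2 = 38 − 2 = 36.
Two-sided p ≈ 0.0182, which is < 0.1, so reject H₀.
There is evidence that vehicle weight is associated with fuel economy.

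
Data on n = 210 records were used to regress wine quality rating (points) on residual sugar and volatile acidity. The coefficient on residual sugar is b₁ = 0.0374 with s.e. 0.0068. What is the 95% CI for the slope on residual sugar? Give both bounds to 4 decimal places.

df = n − k − 1 = 210 − 2 − 1 = 207.
t* = t_{0.025, 207} = 1.97149.
Margin = t* × SE = 1.97149 × 0.0068 = 0.013406.
CI: 0.0374 ± 0.013406 → (0.0240, 0.0508).
With 95% confidence, each one-unit increase in residual sugar is associated with a change of between 0.0240 and 0.0508 points in wine quality rating, holding the other predictors fixed.

(0.0240, 0.0508)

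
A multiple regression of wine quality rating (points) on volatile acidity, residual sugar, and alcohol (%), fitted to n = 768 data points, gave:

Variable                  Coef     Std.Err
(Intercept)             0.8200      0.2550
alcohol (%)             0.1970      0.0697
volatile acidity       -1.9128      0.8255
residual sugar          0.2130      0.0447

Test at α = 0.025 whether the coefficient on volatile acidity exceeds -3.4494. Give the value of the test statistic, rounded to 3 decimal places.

t = 1.861

Read off: b = -1.9128, SE = 0.8255 for volatile acidity.
H₀: β₁ = -3.4494 vs H₁: β₁ > -3.4494.
t = (-1.9128 − (-3.4494)) / 0.8255 = 1.861.
df = n − k − 1 = 768 − 3 − 1 = 764.
One-sided p ≈ 0.0315, which is ≥ 0.025, so fail to reject H₀.
The data do not give significant evidence that the true slope on volatile acidity exceeds -3.4494 points per unit, holding the other predictors fixed.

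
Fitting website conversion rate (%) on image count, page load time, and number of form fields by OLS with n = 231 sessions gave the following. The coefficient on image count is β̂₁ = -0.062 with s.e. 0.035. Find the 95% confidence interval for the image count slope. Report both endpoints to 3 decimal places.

df = n − k − 1 = 231 − 3 − 1 = 227.
t* = t_{0.025, 227} = 1.97047.
Margin = t* × SE = 1.97047 × 0.035 = 0.06897.
CI: -0.062 ± 0.06897 → (-0.131, 0.007).
With 95% confidence, each one-unit increase in image count is associated with a change of between -0.131 and 0.007 % in website conversion rate, holding the other predictors fixed.

(-0.131, 0.007)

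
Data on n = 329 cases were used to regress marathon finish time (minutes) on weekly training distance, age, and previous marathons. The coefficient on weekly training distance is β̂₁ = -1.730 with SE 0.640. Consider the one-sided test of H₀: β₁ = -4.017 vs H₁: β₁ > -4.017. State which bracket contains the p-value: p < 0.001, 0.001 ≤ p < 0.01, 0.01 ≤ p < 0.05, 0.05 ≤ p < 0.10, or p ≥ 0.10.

t = (-1.730 − (-4.017)) / 0.640 = 3.573.
df = n − k − 1 = 329 − 3 − 1 = 325.
One-sided p = P(T_{325} > t) ≈ 0.0002.
So p < 0.001.

p < 0.001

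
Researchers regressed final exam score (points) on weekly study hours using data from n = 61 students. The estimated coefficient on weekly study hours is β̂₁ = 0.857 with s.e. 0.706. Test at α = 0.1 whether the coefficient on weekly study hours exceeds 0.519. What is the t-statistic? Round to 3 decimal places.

H₀: β₁ = 0.519 vs H₁: β₁ > 0.519.
t = (β̂₁ − β₁⁰)/SE = (0.857 − 0.519) / 0.706 = 0.479.
df = n − 2 = 61 − 2 = 59.
One-sided p ≈ 0.3169, which is ≥ 0.1, so fail to reject H₀.
The data do not give significant evidence that the true slope on weekly study hours exceeds 0.519 points per unit.

t = 0.479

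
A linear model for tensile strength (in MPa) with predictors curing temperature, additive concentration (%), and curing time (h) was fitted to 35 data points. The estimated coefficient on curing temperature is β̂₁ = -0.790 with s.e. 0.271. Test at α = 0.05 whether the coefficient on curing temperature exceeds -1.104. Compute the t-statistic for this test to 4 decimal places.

H₀: β₁ = -1.104 vs H₁: β₁ > -1.104.
t = (β̂₁ − β₁⁰)/SE = (-0.790 − (-1.104)) / 0.271 = 1.1587.
df = n − k − 1 = 35 − 3 − 1 = 31.
One-sided p ≈ 0.1277, which is ≥ 0.05, so fail to reject H₀.
The data do not give significant evidence that the true slope on curing temperature exceeds -1.104 MPa per unit, holding the other predictors fixed.

t = 1.1587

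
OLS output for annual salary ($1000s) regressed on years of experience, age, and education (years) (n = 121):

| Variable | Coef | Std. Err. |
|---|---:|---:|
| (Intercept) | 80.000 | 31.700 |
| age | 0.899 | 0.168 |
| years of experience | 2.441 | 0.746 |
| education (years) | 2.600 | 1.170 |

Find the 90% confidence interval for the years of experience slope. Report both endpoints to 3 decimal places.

(1.204, 3.678)

Read off: b = 2.441, SE = 0.746 for years of experience.
df = n − k − 1 = 121 − 3 − 1 = 117.
t* = t_{0.05, 117} = 1.657982.
Margin = t* × SE = 1.657982 × 0.746 = 1.23685.
CI: 2.441 ± 1.23685 → (1.204, 3.678).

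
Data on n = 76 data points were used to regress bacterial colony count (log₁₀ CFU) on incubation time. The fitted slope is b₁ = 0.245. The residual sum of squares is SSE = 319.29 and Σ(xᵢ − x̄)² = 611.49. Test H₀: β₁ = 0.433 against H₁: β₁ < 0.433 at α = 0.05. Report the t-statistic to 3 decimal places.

t = -2.238

MSE = SSE/(n − 2) = 319.29/74 = 4.31473.
SE(b₁) = √(MSE/Sₓₓ) = √(4.31473/611.49) = 0.0840005.
t = (0.245 − 0.433) / 0.0840005 = -2.238.
df = n − 2 = 74.
One-sided p ≈ 0.0141, which is < 0.05, so reject H₀.
There is evidence that the true slope on incubation time is below 0.433 log₁₀ CFU per unit.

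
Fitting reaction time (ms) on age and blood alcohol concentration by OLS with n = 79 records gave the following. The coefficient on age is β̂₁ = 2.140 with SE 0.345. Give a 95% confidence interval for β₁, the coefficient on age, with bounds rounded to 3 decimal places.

df = n − k − 1 = 79 − 2 − 1 = 76.
t* = t_{0.025, 76} = 1.991673.
Margin = t* × SE = 1.991673 × 0.345 = 0.68713.
CI: 2.140 ± 0.68713 → (1.453, 2.827).
With 95% confidence, each one-unit increase in age is associated with a change of between 1.453 and 2.827 ms in reaction time, holding the other predictors fixed.

(1.453, 2.827)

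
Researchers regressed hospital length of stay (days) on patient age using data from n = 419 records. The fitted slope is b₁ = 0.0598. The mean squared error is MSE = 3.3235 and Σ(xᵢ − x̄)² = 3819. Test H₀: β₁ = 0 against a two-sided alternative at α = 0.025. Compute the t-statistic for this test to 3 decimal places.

SE(b₁) = √(MSE/Sₓₓ) = √(3.3235/3819) = 0.0295001.
t = 0.0598 / 0.0295001 = 2.027.
df = n − 2 = 417.
Two-sided p ≈ 0.0433, which is ≥ 0.025, so fail to reject H₀.
The data do not give significant evidence of an association between patient age and hospital length of stay.

t = 2.027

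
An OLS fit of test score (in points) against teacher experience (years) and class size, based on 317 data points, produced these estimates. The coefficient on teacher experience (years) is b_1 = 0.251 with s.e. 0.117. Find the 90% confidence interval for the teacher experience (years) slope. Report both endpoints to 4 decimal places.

df = n − k − 1 = 317 − 2 − 1 = 314.
t* = t_{0.05, 314} = 1.649721.
Margin = t* × SE = 1.649721 × 0.117 = 0.193017.
CI: 0.251 ± 0.193017 → (0.0580, 0.4440).
With 90% confidence, each one-unit increase in teacher experience (years) is associated with a change of between 0.0580 and 0.4440 points in test score, holding the other predictors fixed.

(0.0580, 0.4440)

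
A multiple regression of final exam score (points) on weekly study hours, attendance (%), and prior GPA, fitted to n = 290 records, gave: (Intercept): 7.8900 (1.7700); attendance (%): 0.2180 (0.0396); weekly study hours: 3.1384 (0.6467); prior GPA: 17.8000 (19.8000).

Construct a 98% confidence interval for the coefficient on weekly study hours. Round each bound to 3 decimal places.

Read off: b = 3.1384, SE = 0.6467 for weekly study hours.
df = n − k − 1 = 290 − 3 − 1 = 286.
t* = t_{0.01, 286} = 2.339457.
Margin = t* × SE = 2.339457 × 0.6467 = 1.51293.
CI: 3.1384 ± 1.51293 → (1.625, 4.651).

(1.625, 4.651)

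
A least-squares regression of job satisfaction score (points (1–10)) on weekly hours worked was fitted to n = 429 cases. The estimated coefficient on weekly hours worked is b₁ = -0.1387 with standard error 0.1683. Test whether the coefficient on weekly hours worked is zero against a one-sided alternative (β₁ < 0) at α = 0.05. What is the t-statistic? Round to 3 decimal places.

H₀: β₁ = 0 vs H₁: β₁ < 0.
t = (b₁ − β₁⁰)/SE = -0.1387 / 0.1683 = -0.824.
df = n − 2 = 429 − 2 = 427.
One-sided p ≈ 0.2052, which is ≥ 0.05, so fail to reject H₀.
The data do not give significant evidence that the true slope on weekly hours worked is negative.

t = -0.824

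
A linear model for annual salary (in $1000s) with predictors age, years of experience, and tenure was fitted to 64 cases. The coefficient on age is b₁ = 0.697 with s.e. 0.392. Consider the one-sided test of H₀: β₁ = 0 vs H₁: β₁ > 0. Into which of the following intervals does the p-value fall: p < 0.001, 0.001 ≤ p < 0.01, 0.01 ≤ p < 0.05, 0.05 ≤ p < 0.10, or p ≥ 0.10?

t = 0.697 / 0.392 = 1.778.
df = n − k − 1 = 64 − 3 − 1 = 60.
One-sided p = P(T_{60} > t) ≈ 0.0402.
So 0.01 ≤ p < 0.05.

0.01 ≤ p < 0.05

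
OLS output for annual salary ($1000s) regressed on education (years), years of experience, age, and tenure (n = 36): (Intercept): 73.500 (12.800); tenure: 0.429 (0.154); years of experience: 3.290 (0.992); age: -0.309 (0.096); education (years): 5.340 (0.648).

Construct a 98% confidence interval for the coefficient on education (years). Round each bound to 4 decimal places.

(3.7506, 6.9294)

Read off: b = 5.340, SE = 0.648 for education (years).
df = n − k − 1 = 36 − 4 − 1 = 31.
t* = t_{0.01, 31} = 2.452824.
Margin = t* × SE = 2.452824 × 0.648 = 1.589430.
CI: 5.340 ± 1.589430 → (3.7506, 6.9294).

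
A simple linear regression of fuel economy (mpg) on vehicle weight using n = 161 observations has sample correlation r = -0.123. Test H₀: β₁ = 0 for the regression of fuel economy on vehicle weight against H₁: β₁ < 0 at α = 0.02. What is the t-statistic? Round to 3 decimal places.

t = r·√(n − 2)/√(1 − r²) = -0.123·√159/√0.984871 = -1.563.
df = n − 2 = 159.
One-sided p ≈ 0.0600, which is ≥ 0.02, so fail to reject H₀.
The data do not give significant evidence of a linear association between vehicle weight and fuel economy.

t = -1.563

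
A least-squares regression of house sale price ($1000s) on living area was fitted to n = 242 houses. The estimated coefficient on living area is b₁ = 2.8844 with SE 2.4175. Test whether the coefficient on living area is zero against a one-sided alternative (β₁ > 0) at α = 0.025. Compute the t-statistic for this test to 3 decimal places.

t = 1.193

H₀: β₁ = 0 vs H₁: β₁ > 0.
t = (b₁ − β₁⁰)/SE = 2.8844 / 2.4175 = 1.193.
df = n − 2 = 242 − 2 = 240.
One-sided p ≈ 0.1170, which is ≥ 0.025, so fail to reject H₀.
The data do not give significant evidence that the true slope on living area is positive.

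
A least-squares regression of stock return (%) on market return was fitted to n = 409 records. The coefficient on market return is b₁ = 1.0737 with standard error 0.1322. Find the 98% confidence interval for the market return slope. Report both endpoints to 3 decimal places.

(0.765, 1.382)

df = n − 2 = 409 − 2 = 407.
t* = t_{0.01, 407} = 2.335545.
Margin = t* × SE = 2.335545 × 0.1322 = 0.30876.
CI: 1.0737 ± 0.30876 → (0.765, 1.382).
With 98% confidence, each one-unit increase in market return is associated with a change of between 0.765 and 1.382 % in stock return.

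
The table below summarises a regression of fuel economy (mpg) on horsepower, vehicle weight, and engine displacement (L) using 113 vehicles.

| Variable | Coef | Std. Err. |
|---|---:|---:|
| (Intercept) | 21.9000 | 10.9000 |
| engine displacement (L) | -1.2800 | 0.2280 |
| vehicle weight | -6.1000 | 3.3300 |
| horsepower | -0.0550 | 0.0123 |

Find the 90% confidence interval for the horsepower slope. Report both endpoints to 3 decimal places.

Read off: b = -0.0550, SE = 0.0123 for horsepower.
df = n − k − 1 = 113 − 3 − 1 = 109.
t* = t_{0.05, 109} = 1.658953.
Margin = t* × SE = 1.658953 × 0.0123 = 0.02041.
CI: -0.0550 ± 0.02041 → (-0.075, -0.035).

(-0.075, -0.035)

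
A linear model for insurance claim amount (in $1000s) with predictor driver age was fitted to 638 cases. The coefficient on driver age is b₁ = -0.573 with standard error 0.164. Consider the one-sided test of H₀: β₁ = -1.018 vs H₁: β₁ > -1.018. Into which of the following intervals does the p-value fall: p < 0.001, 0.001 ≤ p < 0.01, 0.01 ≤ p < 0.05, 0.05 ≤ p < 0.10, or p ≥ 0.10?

t = (-0.573 − (-1.018)) / 0.164 = 2.713.
df = n − 2 = 638 − 2 = 636.
One-sided p = P(T_{636} > t) ≈ 0.0034.
So 0.001 ≤ p < 0.01.

0.001 ≤ p < 0.01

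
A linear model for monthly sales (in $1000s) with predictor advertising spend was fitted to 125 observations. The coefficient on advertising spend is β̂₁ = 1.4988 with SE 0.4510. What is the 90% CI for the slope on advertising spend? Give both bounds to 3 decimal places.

df = n − 2 = 125 − 2 = 123.
t* = t_{0.05, 123} = 1.657336.
Margin = t* × SE = 1.657336 × 0.4510 = 0.74746.
CI: 1.4988 ± 0.74746 → (0.751, 2.246).
With 90% confidence, each one-unit increase in advertising spend is associated with a change of between 0.751 and 2.246 $1000s in monthly sales.

(0.751, 2.246)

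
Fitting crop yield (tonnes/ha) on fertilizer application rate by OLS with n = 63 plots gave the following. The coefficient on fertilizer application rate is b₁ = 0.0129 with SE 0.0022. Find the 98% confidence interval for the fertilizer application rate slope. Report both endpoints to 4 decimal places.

df = n − 2 = 63 − 2 = 61.
t* = t_{0.01, 61} = 2.389047.
Margin = t* × SE = 2.389047 × 0.0022 = 0.005256.
CI: 0.0129 ± 0.005256 → (0.0076, 0.0182).
With 98% confidence, each one-unit increase in fertilizer application rate is associated with a change of between 0.0076 and 0.0182 tonnes/ha in crop yield.

(0.0076, 0.0182)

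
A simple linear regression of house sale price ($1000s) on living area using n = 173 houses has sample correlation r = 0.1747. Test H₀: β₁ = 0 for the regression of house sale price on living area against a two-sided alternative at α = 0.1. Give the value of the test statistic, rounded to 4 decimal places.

t = 2.3202

t = r·√(n − 2)/√(1 − r²) = 0.1747·√171/√0.96948 = 2.3202.
df = n − 2 = 171.
Two-sided p ≈ 0.0215, which is < 0.1, so reject H₀.
There is evidence of a linear association between living area and house sale price.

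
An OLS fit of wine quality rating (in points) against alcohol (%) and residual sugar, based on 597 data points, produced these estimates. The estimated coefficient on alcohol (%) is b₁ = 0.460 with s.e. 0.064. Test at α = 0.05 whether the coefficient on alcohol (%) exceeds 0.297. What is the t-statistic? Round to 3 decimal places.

t = 2.547

H₀: β₁ = 0.297 vs H₁: β₁ > 0.297.
t = (b₁ − β₁⁰)/SE = (0.460 − 0.297) / 0.064 = 2.547.
df = n − k − 1 = 597 − 2 − 1 = 594.
One-sided p ≈ 0.0056, which is < 0.05, so reject H₀.
There is evidence that the true slope on alcohol (%) exceeds 0.297 points per unit, holding the other predictors fixed.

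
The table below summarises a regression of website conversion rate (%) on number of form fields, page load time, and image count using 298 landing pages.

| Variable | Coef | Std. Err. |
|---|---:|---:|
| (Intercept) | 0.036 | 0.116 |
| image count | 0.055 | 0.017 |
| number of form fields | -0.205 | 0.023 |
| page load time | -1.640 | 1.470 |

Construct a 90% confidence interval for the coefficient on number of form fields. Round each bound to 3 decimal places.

(-0.243, -0.167)

Read off: b = -0.205, SE = 0.023 for number of form fields.
df = n − k − 1 = 298 − 3 − 1 = 294.
t* = t_{0.05, 294} = 1.650053.
Margin = t* × SE = 1.650053 × 0.023 = 0.03795.
CI: -0.205 ± 0.03795 → (-0.243, -0.167).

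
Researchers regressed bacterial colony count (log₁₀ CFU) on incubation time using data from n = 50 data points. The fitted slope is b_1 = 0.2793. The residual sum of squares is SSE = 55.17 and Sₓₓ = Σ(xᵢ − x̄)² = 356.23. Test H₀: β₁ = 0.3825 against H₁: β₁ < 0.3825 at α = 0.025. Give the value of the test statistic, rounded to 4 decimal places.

t = -1.8168

MSE = SSE/(n − 2) = 55.17/48 = 1.14938.
SE(b_1) = √(MSE/Sₓₓ) = √(1.14938/356.23) = 0.0568023.
t = (0.2793 − 0.3825) / 0.0568023 = -1.8168.
df = n − 2 = 48.
One-sided p ≈ 0.0377, which is ≥ 0.025, so fail to reject H₀.
The data do not give significant evidence that the true slope on incubation time is below 0.3825 log₁₀ CFU per unit.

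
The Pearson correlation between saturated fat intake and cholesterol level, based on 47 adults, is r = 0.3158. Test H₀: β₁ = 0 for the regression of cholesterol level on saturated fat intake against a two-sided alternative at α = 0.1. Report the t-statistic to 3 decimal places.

t = 2.233

t = r·√(n − 2)/√(1 − r²) = 0.3158·√45/√0.90027 = 2.233.
df = n − 2 = 45.
Two-sided p ≈ 0.0306, which is < 0.1, so reject H₀.
There is evidence of a linear association between saturated fat intake and cholesterol level.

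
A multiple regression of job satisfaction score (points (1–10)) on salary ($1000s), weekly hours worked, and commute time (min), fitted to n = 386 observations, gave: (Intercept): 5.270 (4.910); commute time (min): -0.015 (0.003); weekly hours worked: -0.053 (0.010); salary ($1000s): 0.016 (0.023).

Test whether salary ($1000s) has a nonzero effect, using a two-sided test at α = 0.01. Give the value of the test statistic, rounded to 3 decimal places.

Read off: b = 0.016, SE = 0.023 for salary ($1000s).
H₀: β₁ = 0 vs H₁: β₁ ≠ 0.
t = 0.016 / 0.023 = 0.696.
df = n − k − 1 = 386 − 3 − 1 = 382.
Two-sided p ≈ 0.4871, which is ≥ 0.01, so fail to reject H₀.
The data do not give significant evidence of an association between salary ($1000s) and job satisfaction score, after adjusting for the other predictors.

t = 0.696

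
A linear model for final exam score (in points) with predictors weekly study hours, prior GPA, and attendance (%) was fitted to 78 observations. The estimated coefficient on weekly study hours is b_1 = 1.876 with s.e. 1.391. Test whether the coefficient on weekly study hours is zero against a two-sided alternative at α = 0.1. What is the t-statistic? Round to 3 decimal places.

H₀: β₁ = 0 vs H₁: β₁ ≠ 0.
t = (b_1 − β₁⁰)/SE = 1.876 / 1.391 = 1.349.
df = n − k − 1 = 78 − 3 − 1 = 74.
Two-sided p ≈ 0.1816, which is ≥ 0.1, so fail to reject H₀.
The data do not give significant evidence of an association between weekly study hours and final exam score, after adjusting for the other predictors.

t = 1.349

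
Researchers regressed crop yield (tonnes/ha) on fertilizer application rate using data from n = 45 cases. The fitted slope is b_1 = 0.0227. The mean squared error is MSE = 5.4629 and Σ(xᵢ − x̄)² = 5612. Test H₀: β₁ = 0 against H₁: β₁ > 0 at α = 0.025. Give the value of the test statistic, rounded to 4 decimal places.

t = 0.7276

SE(b_1) = √(MSE/Sₓₓ) = √(5.4629/5612) = 0.0311999.
t = 0.0227 / 0.0311999 = 0.7276.
df = n − 2 = 43.
One-sided p ≈ 0.2354, which is ≥ 0.025, so fail to reject H₀.
The data do not give significant evidence that the true slope on fertilizer application rate is positive.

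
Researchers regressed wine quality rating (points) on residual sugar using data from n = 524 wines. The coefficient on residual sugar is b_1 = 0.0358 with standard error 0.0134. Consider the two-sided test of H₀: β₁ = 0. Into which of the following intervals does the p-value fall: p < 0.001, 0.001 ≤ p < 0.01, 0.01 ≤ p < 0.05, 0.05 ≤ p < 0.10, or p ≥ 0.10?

t = 0.0358 / 0.0134 = 2.672.
df = n − 2 = 524 − 2 = 522.
Two-sided p = 2·P(T_{522} > |t|) ≈ 0.0078.
So 0.001 ≤ p < 0.01.

0.001 ≤ p < 0.01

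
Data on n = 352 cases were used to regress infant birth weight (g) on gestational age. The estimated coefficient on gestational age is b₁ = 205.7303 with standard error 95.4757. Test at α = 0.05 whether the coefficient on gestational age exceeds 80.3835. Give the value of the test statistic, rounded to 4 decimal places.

t = 1.3129

H₀: β₁ = 80.3835 vs H₁: β₁ > 80.3835.
t = (b₁ − β₁⁰)/SE = (205.7303 − 80.3835) / 95.4757 = 1.3129.
df = n − 2 = 352 − 2 = 350.
One-sided p ≈ 0.0950, which is ≥ 0.05, so fail to reject H₀.
The data do not give significant evidence that the true slope on gestational age exceeds 80.3835 g per unit.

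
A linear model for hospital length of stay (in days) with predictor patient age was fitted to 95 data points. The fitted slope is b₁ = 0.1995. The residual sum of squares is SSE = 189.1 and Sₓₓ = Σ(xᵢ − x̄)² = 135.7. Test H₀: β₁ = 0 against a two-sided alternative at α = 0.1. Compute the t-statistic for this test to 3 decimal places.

MSE = SSE/(n − 2) = 189.1/93 = 2.03333.
SE(b₁) = √(MSE/Sₓₓ) = √(2.03333/135.7) = 0.122409.
t = 0.1995 / 0.122409 = 1.630.
df = n − 2 = 93.
Two-sided p ≈ 0.1065, which is ≥ 0.1, so fail to reject H₀.
The data do not give significant evidence of an association between patient age and hospital length of stay.

t = 1.630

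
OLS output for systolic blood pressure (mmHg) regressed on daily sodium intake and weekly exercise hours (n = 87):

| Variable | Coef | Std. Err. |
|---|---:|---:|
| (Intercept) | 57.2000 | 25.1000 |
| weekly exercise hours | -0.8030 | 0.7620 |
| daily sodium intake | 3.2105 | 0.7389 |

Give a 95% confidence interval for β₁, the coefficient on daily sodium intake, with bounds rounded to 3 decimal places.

Read off: b = 3.2105, SE = 0.7389 for daily sodium intake.
df = n − k − 1 = 87 − 2 − 1 = 84.
t* = t_{0.025, 84} = 1.98861.
Margin = t* × SE = 1.98861 × 0.7389 = 1.46938.
CI: 3.2105 ± 1.46938 → (1.741, 4.680).

(1.741, 4.680)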